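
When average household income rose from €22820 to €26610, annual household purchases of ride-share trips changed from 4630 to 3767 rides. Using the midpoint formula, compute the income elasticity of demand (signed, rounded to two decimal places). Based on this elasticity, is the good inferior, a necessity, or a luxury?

-1.34; inferior

%ΔQ = (3767 − 4630)/[( 4630 + 3767)/2] = -863/4198.5 = -0.205549…
%ΔIncome = (26610 − 22820)/[( 22820 + 26610)/2] = 3790/24715 = 0.153348…
E_income = (-863/4198.5) / (3790/24715) = -1.3404…
E_income < 0 ⇒ inferior good.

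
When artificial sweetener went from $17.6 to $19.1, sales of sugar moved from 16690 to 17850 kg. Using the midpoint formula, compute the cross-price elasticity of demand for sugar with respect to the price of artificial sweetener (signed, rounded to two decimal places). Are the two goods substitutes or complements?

%ΔQ_{sugar} = (17850 − 16690)/avg = 1160/17270 = 0.067168…
%ΔP_{artificial sweetener} = (19.1 − 17.6)/avg = 1.5/18.35 = 0.081743…
E_cross = (1160/17270) / (1.5/18.35) = 0.8216…
E_cross > 0 ⇒ the goods are substitutes.

0.82; substitutes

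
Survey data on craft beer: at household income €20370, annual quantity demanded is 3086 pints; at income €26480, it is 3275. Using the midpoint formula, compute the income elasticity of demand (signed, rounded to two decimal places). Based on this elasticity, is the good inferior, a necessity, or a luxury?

0.23; necessity

%ΔQ = (3275 − 3086)/[( 3086 + 3275)/2] = 189/3180.5 = 0.059424…
%ΔIncome = (26480 − 20370)/[( 20370 + 26480)/2] = 6110/23425 = 0.260832…
E_income = (189/3180.5) / (6110/23425) = 0.2278…
0 < E_income < 1 ⇒ normal good, necessity.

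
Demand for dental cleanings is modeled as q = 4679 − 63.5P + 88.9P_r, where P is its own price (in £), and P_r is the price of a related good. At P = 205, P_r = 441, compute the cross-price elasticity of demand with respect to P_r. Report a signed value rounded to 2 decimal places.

At the given values, q = 4679 − 63.5(205) + 88.9(441) = 30866.4.
∂q/∂P_r = 88.9.
E = (88.9) × (441/30866.4) = 1.2701…

1.27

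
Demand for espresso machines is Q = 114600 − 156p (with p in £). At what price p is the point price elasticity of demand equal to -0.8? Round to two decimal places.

326.50

Ed = −156p/(114600 − 156p). Set this equal to -0.8:
156p = 0.8·(114600 − 156p) ⇒ 156p(1 + 0.8) = 0.8·114600
p = 0.8·114600 / (156·1.8) = 326.4957…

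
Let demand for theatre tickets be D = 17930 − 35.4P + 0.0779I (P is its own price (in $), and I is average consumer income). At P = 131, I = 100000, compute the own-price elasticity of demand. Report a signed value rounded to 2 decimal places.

-0.22

At the given values, D = 17930 − 35.4(131) + 0.0779(100000) = 21082.6.
∂D/∂P = −35.4.
E = (-35.4) × (131/21082.6) = -0.2199…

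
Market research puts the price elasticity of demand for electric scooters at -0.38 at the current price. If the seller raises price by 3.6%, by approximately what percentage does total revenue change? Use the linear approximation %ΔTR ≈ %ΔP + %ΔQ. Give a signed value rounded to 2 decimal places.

%ΔQ ≈ Ed × %ΔP = (-0.38) × (+3.6%) = -1.3680%
%ΔTR ≈ %ΔP + %ΔQ = (+3.6%) + (-1.3680%) = +2.2320%

+2.23%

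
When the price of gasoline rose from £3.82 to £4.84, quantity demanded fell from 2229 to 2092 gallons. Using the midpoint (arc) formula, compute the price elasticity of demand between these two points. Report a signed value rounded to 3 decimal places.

%ΔQ = (2092 − 2229) / [(2229 + 2092)/2] = -137/2160.5 = -0.063411…
%ΔP = (4.84 − 3.82) / [(3.82 + 4.84)/2] = 1.02/4.33 = 0.235565…
Arc Ed = %ΔQ / %ΔP = (-137/2160.5) / (1.02/4.33) = -0.26918…

-0.269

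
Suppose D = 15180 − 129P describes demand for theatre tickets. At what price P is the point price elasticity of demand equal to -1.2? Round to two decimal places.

64.19

Ed = −129P/(15180 − 129P). Set this equal to -1.2:
129P = 1.2·(15180 − 129P) ⇒ 129P(1 + 1.2) = 1.2·15180
P = 1.2·15180 / (129·2.2) = 64.1860…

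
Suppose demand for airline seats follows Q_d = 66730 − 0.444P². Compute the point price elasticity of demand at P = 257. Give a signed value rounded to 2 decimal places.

-1.57

dQ_d/dP = −2·0.444·P = -228.216. At P = 257, Q_d = 37404.244.
Ed = (dQ_d/dP)·(P/Q_d) = (-228.216) × (257/37404.244) = -1.5680…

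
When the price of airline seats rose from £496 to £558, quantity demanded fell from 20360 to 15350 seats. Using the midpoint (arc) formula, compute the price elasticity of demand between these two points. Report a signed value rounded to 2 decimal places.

%ΔQ = (15350 − 20360) / [(20360 + 15350)/2] = -5010/17855 = -0.280593…
%ΔP = (558 − 496) / [(496 + 558)/2] = 62/527 = 0.117647…
Arc Ed = %ΔQ / %ΔP = (-5010/17855) / (62/527) = -2.3850…

-2.39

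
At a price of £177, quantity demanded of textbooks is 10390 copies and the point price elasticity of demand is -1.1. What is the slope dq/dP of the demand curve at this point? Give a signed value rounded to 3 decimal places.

-64.571

Ed = (dq/dP)·(P/q) ⇒ dq/dP = Ed·q/P = (-1.1)·10390/177 = -64.57062…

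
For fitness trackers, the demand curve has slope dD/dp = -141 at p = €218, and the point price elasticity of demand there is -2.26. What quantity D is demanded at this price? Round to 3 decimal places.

13600.885

Ed = (dD/dp)·(p/D) ⇒ D = (dD/dp)·p/Ed = (-141)·218/(-2.26) = 13600.88495…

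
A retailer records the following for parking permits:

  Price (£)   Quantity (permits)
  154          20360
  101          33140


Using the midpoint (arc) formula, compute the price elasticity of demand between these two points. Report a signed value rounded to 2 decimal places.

%ΔQ = (33140 − 20360) / [(20360 + 33140)/2] = 12780/26750 = 0.477757…
%ΔP = (101 − 154) / [(154 + 101)/2] = -53/127.5 = -0.415686…
Arc Ed = %ΔQ / %ΔP = (12780/26750) / (-53/127.5) = -1.1493…

-1.15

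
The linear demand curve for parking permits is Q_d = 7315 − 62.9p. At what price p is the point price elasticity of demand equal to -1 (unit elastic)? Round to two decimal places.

Ed = −62.9p/(7315 − 62.9p). Set this equal to -1:
62.9p = 1·(7315 − 62.9p) ⇒ 62.9p(1 + 1) = 1·7315
p = 1·7315 / (62.9·2) = 58.1478…

58.15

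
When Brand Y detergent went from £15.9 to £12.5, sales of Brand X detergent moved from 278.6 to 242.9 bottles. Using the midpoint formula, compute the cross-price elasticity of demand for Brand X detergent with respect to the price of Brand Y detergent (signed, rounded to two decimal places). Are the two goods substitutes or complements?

%ΔQ_{Brand X detergent} = (242.9 − 278.6)/avg = -35.7/260.75 = -0.136912…
%ΔP_{Brand Y detergent} = (12.5 − 15.9)/avg = -3.4/14.2 = -0.239436…
E_cross = (-35.7/260.75) / (-3.4/14.2) = 0.5718…
E_cross > 0 ⇒ the goods are substitutes.

0.57; substitutes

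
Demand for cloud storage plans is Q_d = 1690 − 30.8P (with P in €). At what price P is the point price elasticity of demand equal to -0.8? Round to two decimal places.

Ed = −30.8P/(1690 − 30.8P). Set this equal to -0.8:
30.8P = 0.8·(1690 − 30.8P) ⇒ 30.8P(1 + 0.8) = 0.8·1690
P = 0.8·1690 / (30.8·1.8) = 24.3867…

24.39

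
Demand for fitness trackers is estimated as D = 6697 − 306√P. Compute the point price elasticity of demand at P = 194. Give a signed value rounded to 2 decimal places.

dD/dP = −306/(2√P) = -10.9848. At P = 194, D = 2434.91.
Ed = (dD/dP)·(P/D) = (-10.9848) × (194/2434.91) = -0.8752…

-0.88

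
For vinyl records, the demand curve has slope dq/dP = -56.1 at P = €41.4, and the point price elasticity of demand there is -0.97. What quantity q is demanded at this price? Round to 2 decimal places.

2394.37

Ed = (dq/dP)·(P/q) ⇒ q = (dq/dP)·P/Ed = (-56.1)·41.4/(-0.97) = 2394.3711…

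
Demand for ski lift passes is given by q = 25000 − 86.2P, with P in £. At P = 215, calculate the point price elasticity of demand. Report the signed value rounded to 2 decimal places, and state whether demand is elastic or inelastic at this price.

-2.87; elastic

dq/dP = −86.2. At P = 215, q = 25000 − 86.2(215) = 6467.
Ed = (dq/dP)·(P/q) = −86.2 × (215/6467) = -2.8657…
|Ed| = 2.87 > 1, so demand is elastic.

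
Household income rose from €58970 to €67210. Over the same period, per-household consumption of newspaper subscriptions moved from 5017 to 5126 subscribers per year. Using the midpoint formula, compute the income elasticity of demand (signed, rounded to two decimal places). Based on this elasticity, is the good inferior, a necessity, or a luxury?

%ΔQ = (5126 − 5017)/[( 5017 + 5126)/2] = 109/5071.5 = 0.021492…
%ΔIncome = (67210 − 58970)/[( 58970 + 67210)/2] = 8240/63090 = 0.130607…
E_income = (109/5071.5) / (8240/63090) = 0.1645…
0 < E_income < 1 ⇒ normal good, necessity.

0.16; necessity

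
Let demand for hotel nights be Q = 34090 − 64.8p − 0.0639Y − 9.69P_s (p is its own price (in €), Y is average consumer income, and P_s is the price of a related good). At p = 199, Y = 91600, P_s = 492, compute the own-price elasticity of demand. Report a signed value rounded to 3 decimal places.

-1.220

At the given values, Q = 34090 − 64.8(199) − 0.0639(91600) − 9.69(492) = 10574.08.
∂Q/∂p = −64.8.
E = (-64.8) × (199/10574.08) = -1.21951…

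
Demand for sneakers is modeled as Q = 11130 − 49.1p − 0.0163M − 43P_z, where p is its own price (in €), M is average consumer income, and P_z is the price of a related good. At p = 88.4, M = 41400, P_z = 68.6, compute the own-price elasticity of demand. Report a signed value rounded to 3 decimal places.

-1.371

At the given values, Q = 11130 − 49.1(88.4) − 0.0163(41400) − 43(68.6) = 3164.94.
∂Q/∂p = −49.1.
E = (-49.1) × (88.4/3164.94) = -1.37141…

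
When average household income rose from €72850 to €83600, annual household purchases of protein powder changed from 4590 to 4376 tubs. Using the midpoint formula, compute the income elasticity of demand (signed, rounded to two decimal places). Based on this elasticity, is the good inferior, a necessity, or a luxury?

-0.35; inferior

%ΔQ = (4376 − 4590)/[( 4590 + 4376)/2] = -214/4483 = -0.047735…
%ΔIncome = (83600 − 72850)/[( 72850 + 83600)/2] = 10750/78225 = 0.137424…
E_income = (-214/4483) / (10750/78225) = -0.3473…
E_income < 0 ⇒ inferior good.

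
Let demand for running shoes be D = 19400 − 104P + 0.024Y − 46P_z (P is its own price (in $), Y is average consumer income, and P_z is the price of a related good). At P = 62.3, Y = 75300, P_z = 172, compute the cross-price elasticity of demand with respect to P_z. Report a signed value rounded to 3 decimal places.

At the given values, D = 19400 − 104(62.3) + 0.024(75300) − 46(172) = 6816.
∂D/∂P_z = -46.
E = (-46) × (172/6816) = -1.16079…

-1.161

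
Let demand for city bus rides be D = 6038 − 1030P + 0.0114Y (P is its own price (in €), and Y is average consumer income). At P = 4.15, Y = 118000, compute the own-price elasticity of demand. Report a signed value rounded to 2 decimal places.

-1.38

At the given values, D = 6038 − 1030(4.15) + 0.0114(118000) = 3108.7.
∂D/∂P = −1030.
E = (-1030) × (4.15/3108.7) = -1.3750…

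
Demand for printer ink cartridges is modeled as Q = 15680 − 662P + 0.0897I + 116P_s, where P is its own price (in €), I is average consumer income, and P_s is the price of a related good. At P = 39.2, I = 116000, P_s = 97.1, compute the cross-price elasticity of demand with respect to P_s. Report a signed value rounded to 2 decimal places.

At the given values, Q = 15680 − 662(39.2) + 0.0897(116000) + 116(97.1) = 11398.4.
∂Q/∂P_s = 116.
E = (116) × (97.1/11398.4) = 0.9881…

0.99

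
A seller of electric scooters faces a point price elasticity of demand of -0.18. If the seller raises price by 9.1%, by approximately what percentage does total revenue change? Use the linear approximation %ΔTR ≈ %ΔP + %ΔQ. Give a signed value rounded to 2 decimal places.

+7.46%

%ΔQ ≈ Ed × %ΔP = (-0.18) × (+9.1%) = -1.6380%
%ΔTR ≈ %ΔP + %ΔQ = (+9.1%) + (-1.6380%) = +7.4620%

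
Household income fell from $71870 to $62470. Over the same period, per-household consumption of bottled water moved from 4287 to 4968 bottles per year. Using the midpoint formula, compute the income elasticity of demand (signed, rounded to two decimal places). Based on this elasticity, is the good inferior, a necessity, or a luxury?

%ΔQ = (4968 − 4287)/[( 4287 + 4968)/2] = 681/4627.5 = 0.147163…
%ΔIncome = (62470 − 71870)/[( 71870 + 62470)/2] = -9400/67170 = -0.139943…
E_income = (681/4627.5) / (-9400/67170) = -1.0515…
E_income < 0 ⇒ inferior good.

-1.05; inferior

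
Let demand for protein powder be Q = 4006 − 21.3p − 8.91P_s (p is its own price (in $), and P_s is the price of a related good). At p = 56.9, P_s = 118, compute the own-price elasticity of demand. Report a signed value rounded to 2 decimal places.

At the given values, Q = 4006 − 21.3(56.9) − 8.91(118) = 1742.65.
∂Q/∂p = −21.3.
E = (-21.3) × (56.9/1742.65) = -0.6954…

-0.70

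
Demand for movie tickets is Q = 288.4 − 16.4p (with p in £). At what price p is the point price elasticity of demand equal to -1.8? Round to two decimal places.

Ed = −16.4p/(288.4 − 16.4p). Set this equal to -1.8:
16.4p = 1.8·(288.4 − 16.4p) ⇒ 16.4p(1 + 1.8) = 1.8·288.4
p = 1.8·288.4 / (16.4·2.8) = 11.3048…

11.30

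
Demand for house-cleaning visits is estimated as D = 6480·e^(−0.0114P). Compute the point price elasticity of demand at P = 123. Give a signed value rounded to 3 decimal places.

-1.402

dD/dP = −0.0114·D = -18.1766. At P = 123, D = 1594.44.
Ed = (dD/dP)·(P/D) = (-18.1766) × (123/1594.44) = -1.4022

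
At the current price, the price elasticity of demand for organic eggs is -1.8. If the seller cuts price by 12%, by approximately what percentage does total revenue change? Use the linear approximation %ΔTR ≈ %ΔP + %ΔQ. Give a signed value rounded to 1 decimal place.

+9.6%

%ΔQ ≈ Ed × %ΔP = (-1.8) × (-12%) = +21.6000%
%ΔTR ≈ %ΔP + %ΔQ = (-12%) + (+21.6000%) = +9.6000%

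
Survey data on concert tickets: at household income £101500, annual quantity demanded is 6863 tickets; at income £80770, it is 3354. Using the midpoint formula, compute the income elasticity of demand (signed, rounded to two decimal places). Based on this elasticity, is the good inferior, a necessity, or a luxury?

%ΔQ = (3354 − 6863)/[( 6863 + 3354)/2] = -3509/5108.5 = -0.686894…
%ΔIncome = (80770 − 101500)/[( 101500 + 80770)/2] = -20730/91135 = -0.227464…
E_income = (-3509/5108.5) / (-20730/91135) = 3.0197…
E_income > 1 ⇒ normal good, luxury.

3.02; luxury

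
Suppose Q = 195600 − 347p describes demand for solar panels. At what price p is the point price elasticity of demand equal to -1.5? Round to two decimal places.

Ed = −347p/(195600 − 347p). Set this equal to -1.5:
347p = 1.5·(195600 − 347p) ⇒ 347p(1 + 1.5) = 1.5·195600
p = 1.5·195600 / (347·2.5) = 338.2132…

338.21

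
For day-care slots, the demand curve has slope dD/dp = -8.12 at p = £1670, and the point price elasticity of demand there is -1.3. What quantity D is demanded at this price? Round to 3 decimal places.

Ed = (dD/dp)·(p/D) ⇒ D = (dD/dp)·p/Ed = (-8.12)·1670/(-1.3) = 10431.07692…

10431.077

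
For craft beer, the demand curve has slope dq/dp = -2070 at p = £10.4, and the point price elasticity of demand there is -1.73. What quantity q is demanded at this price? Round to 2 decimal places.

Ed = (dq/dp)·(p/q) ⇒ q = (dq/dp)·p/Ed = (-2070)·10.4/(-1.73) = 12443.9306…

12443.93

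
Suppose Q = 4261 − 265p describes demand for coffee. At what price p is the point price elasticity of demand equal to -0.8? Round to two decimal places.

7.15

Ed = −265p/(4261 − 265p). Set this equal to -0.8:
265p = 0.8·(4261 − 265p) ⇒ 265p(1 + 0.8) = 0.8·4261
p = 0.8·4261 / (265·1.8) = 7.1463…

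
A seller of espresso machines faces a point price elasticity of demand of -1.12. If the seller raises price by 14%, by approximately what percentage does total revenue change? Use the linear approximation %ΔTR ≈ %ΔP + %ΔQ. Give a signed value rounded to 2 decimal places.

%ΔQ ≈ Ed × %ΔP = (-1.12) × (+14%) = -15.6800%
%ΔTR ≈ %ΔP + %ΔQ = (+14%) + (-15.6800%) = -1.6800%

-1.68%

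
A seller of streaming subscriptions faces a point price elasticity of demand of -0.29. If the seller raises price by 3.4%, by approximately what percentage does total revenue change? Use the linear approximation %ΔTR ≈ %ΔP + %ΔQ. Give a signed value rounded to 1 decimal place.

%ΔQ ≈ Ed × %ΔP = (-0.29) × (+3.4%) = -0.9860%
%ΔTR ≈ %ΔP + %ΔQ = (+3.4%) + (-0.9860%) = +2.4140%

+2.4%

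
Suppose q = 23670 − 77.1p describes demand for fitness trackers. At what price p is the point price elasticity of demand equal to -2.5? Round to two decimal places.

Ed = −77.1p/(23670 − 77.1p). Set this equal to -2.5:
77.1p = 2.5·(23670 − 77.1p) ⇒ 77.1p(1 + 2.5) = 2.5·23670
p = 2.5·23670 / (77.1·3.5) = 219.2884…

219.29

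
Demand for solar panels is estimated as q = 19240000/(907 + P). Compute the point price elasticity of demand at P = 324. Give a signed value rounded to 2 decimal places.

-0.26

dq/dP = −19240000/(907 + P)² = -12.6966. At P = 324, q = 15629.6.
Ed = (dq/dP)·(P/q) = (-12.6966) × (324/15629.6) = -0.2632…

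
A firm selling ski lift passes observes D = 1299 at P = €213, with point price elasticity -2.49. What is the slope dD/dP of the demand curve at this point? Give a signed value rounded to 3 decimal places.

Ed = (dD/dP)·(P/D) ⇒ dD/dP = Ed·D/P = (-2.49)·1299/213 = -15.18549…

-15.185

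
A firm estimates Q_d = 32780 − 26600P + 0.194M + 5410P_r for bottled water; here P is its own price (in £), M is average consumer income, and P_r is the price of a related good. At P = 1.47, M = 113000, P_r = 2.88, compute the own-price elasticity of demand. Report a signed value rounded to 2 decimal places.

At the given values, Q_d = 32780 − 26600(1.47) + 0.194(113000) + 5410(2.88) = 31180.8.
∂Q_d/∂P = −26600.
E = (-26600) × (1.47/31180.8) = -1.2540…

-1.25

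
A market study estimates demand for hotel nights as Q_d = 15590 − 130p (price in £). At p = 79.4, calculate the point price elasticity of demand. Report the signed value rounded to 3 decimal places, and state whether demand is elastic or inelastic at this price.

dQ_d/dp = −130. At p = 79.4, Q_d = 15590 − 130(79.4) = 5268.
Ed = (dQ_d/dp)·(p/Q_d) = −130 × (79.4/5268) = -1.95937…
|Ed| = 1.959 > 1, so demand is elastic.

-1.959; elastic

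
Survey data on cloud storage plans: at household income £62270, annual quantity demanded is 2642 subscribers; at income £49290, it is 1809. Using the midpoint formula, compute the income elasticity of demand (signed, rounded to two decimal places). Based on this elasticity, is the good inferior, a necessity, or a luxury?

%ΔQ = (1809 − 2642)/[( 2642 + 1809)/2] = -833/2225.5 = -0.374297…
%ΔIncome = (49290 − 62270)/[( 62270 + 49290)/2] = -12980/55780 = -0.232699…
E_income = (-833/2225.5) / (-12980/55780) = 1.6085…
E_income > 1 ⇒ normal good, luxury.

1.61; luxury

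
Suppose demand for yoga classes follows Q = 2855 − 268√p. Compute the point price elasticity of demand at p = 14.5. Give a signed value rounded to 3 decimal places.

dQ/dp = −268/(2√p) = -35.1901. At p = 14.5, Q = 1834.49.
Ed = (dQ/dp)·(p/Q) = (-35.1901) × (14.5/1834.49) = -0.27814…

-0.278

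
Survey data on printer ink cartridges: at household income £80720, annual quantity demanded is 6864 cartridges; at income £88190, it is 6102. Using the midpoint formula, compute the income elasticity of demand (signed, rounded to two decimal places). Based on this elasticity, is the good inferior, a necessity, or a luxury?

-1.33; inferior

%ΔQ = (6102 − 6864)/[( 6864 + 6102)/2] = -762/6483 = -0.117538…
%ΔIncome = (88190 − 80720)/[( 80720 + 88190)/2] = 7470/84455 = 0.088449…
E_income = (-762/6483) / (7470/84455) = -1.3288…
E_income < 0 ⇒ inferior good.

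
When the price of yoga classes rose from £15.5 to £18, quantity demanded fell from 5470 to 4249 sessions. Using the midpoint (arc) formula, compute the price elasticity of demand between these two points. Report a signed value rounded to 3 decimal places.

-1.683

%ΔQ = (4249 − 5470) / [(5470 + 4249)/2] = -1221/4859.5 = -0.251260…
%ΔP = (18 − 15.5) / [(15.5 + 18)/2] = 2.5/16.75 = 0.149253…
Arc Ed = %ΔQ / %ΔP = (-1221/4859.5) / (2.5/16.75) = -1.68344…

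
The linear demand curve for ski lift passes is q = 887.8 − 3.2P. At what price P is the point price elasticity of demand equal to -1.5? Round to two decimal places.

166.46

Ed = −3.2P/(887.8 − 3.2P). Set this equal to -1.5:
3.2P = 1.5·(887.8 − 3.2P) ⇒ 3.2P(1 + 1.5) = 1.5·887.8
P = 1.5·887.8 / (3.2·2.5) = 166.4625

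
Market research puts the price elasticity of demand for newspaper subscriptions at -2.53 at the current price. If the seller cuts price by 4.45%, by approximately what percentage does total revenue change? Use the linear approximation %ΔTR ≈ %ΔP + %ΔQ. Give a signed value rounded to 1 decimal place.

%ΔQ ≈ Ed × %ΔP = (-2.53) × (-4.45%) = +11.2585%
%ΔTR ≈ %ΔP + %ΔQ = (-4.45%) + (+11.2585%) = +6.8085%

+6.8%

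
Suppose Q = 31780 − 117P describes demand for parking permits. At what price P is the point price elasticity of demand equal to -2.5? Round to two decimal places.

194.02

Ed = −117P/(31780 − 117P). Set this equal to -2.5:
117P = 2.5·(31780 − 117P) ⇒ 117P(1 + 2.5) = 2.5·31780
P = 2.5·31780 / (117·3.5) = 194.0170…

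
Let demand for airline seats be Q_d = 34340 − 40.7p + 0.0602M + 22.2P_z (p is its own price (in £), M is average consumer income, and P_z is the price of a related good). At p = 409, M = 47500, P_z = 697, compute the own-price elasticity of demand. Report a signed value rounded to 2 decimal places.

-0.46

At the given values, Q_d = 34340 − 40.7(409) + 0.0602(47500) + 22.2(697) = 36026.6.
∂Q_d/∂p = −40.7.
E = (-40.7) × (409/36026.6) = -0.4620…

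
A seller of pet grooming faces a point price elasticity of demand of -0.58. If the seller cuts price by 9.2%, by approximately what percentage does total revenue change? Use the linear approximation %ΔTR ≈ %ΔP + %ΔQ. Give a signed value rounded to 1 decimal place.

-3.9%

%ΔQ ≈ Ed × %ΔP = (-0.58) × (-9.2%) = +5.3360%
%ΔTR ≈ %ΔP + %ΔQ = (-9.2%) + (+5.3360%) = -3.8640%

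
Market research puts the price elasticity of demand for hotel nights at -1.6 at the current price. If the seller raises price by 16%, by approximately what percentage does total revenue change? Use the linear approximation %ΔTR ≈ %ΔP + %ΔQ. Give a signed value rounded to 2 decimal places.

-9.60%

%ΔQ ≈ Ed × %ΔP = (-1.6) × (+16%) = -25.6000%
%ΔTR ≈ %ΔP + %ΔQ = (+16%) + (-25.6000%) = -9.6000%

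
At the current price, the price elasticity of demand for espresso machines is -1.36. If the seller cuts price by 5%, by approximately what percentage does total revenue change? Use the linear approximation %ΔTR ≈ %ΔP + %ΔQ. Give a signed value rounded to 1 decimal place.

+1.8%

%ΔQ ≈ Ed × %ΔP = (-1.36) × (-5%) = +6.8000%
%ΔTR ≈ %ΔP + %ΔQ = (-5%) + (+6.8000%) = +1.8000%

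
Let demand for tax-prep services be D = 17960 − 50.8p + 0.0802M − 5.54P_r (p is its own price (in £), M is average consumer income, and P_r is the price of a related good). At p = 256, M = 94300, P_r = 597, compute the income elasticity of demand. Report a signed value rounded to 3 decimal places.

0.821

At the given values, D = 17960 − 50.8(256) + 0.0802(94300) − 5.54(597) = 9210.68.
∂D/∂M = 0.0802.
E = (0.0802) × (94300/9210.68) = 0.82109…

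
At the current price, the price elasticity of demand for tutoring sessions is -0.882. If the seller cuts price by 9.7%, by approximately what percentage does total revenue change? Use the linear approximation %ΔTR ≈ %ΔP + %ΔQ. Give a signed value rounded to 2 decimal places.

-1.14%

%ΔQ ≈ Ed × %ΔP = (-0.882) × (-9.7%) = +8.5554%
%ΔTR ≈ %ΔP + %ΔQ = (-9.7%) + (+8.5554%) = -1.1446%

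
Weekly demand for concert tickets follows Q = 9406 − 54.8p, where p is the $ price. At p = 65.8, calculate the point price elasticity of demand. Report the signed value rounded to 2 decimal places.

-0.62

dQ/dp = −54.8. At p = 65.8, Q = 9406 − 54.8(65.8) = 5800.16.
Ed = (dQ/dp)·(p/Q) = −54.8 × (65.8/5800.16) = -0.6216…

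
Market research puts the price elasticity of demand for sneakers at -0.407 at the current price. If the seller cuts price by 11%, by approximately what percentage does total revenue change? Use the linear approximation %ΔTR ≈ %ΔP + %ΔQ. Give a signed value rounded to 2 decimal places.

-6.52%

%ΔQ ≈ Ed × %ΔP = (-0.407) × (-11%) = +4.4770%
%ΔTR ≈ %ΔP + %ΔQ = (-11%) + (+4.4770%) = -6.5230%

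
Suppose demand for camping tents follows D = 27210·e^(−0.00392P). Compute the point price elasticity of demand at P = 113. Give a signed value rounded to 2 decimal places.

dD/dP = −0.00392·D = -68.4919. At P = 113, D = 17472.4.
Ed = (dD/dP)·(P/D) = (-68.4919) × (113/17472.4) = -0.4429…

-0.44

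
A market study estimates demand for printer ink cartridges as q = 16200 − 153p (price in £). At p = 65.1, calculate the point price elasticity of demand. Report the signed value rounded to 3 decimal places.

dq/dp = −153. At p = 65.1, q = 16200 − 153(65.1) = 6239.7.
Ed = (dq/dp)·(p/q) = −153 × (65.1/6239.7) = -1.59627…

-1.596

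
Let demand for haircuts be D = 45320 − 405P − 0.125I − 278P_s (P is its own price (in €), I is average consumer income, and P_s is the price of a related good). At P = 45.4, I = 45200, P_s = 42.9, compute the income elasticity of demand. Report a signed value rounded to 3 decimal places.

At the given values, D = 45320 − 405(45.4) − 0.125(45200) − 278(42.9) = 9356.8.
∂D/∂I = -0.125.
E = (-0.125) × (45200/9356.8) = -0.60383…

-0.604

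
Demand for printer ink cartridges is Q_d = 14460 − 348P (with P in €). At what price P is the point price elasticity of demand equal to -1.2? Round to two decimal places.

Ed = −348P/(14460 − 348P). Set this equal to -1.2:
348P = 1.2·(14460 − 348P) ⇒ 348P(1 + 1.2) = 1.2·14460
P = 1.2·14460 / (348·2.2) = 22.6645…

22.66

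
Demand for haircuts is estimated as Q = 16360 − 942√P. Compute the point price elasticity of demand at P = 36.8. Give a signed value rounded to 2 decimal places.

dQ/dP = −942/(2√P) = -77.6421. At P = 36.8, Q = 10645.5.
Ed = (dQ/dP)·(P/Q) = (-77.6421) × (36.8/10645.5) = -0.2683…

-0.27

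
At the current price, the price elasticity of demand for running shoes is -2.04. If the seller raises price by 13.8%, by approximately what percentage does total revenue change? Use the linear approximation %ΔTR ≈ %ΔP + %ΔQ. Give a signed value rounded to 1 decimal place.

%ΔQ ≈ Ed × %ΔP = (-2.04) × (+13.8%) = -28.1520%
%ΔTR ≈ %ΔP + %ΔQ = (+13.8%) + (-28.1520%) = -14.3520%

-14.4%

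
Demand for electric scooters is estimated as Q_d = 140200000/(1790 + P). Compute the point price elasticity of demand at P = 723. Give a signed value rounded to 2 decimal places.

dQ_d/dP = −140200000/(1790 + P)² = -22.2005. At P = 723, Q_d = 55789.9.
Ed = (dQ_d/dP)·(P/Q_d) = (-22.2005) × (723/55789.9) = -0.2877…

-0.29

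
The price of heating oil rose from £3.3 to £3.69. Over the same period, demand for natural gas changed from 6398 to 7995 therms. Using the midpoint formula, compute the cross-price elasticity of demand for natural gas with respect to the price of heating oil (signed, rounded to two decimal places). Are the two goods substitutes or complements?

1.99; substitutes

%ΔQ_{natural gas} = (7995 − 6398)/avg = 1597/7196.5 = 0.221913…
%ΔP_{heating oil} = (3.69 − 3.3)/avg = 0.39/3.495 = 0.111587…
E_cross = (1597/7196.5) / (0.39/3.495) = 1.9886…
E_cross > 0 ⇒ the goods are substitutes.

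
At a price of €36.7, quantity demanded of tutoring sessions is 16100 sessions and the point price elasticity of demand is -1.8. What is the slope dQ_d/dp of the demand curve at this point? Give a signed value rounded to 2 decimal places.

Ed = (dQ_d/dp)·(p/Q_d) ⇒ dQ_d/dp = Ed·Q_d/p = (-1.8)·16100/36.7 = -789.6457…

-789.65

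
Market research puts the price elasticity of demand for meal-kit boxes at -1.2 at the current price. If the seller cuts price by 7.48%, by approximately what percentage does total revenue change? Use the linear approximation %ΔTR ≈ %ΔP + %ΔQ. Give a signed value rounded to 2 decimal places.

%ΔQ ≈ Ed × %ΔP = (-1.2) × (-7.48%) = +8.9760%
%ΔTR ≈ %ΔP + %ΔQ = (-7.48%) + (+8.9760%) = +1.4960%

+1.50%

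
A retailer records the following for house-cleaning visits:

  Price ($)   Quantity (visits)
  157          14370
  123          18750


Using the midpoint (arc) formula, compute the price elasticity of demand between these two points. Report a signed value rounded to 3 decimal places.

%ΔQ = (18750 − 14370) / [(14370 + 18750)/2] = 4380/16560 = 0.264492…
%ΔP = (123 − 157) / [(157 + 123)/2] = -34/140 = -0.242857…
Arc Ed = %ΔQ / %ΔP = (4380/16560) / (-34/140) = -1.08908…

-1.089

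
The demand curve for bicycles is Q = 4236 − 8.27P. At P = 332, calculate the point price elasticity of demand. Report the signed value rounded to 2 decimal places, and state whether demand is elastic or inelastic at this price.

-1.84; elastic

dQ/dP = −8.27. At P = 332, Q = 4236 − 8.27(332) = 1490.36.
Ed = (dQ/dP)·(P/Q) = −8.27 × (332/1490.36) = -1.8422…
|Ed| = 1.84 > 1, so demand is elastic.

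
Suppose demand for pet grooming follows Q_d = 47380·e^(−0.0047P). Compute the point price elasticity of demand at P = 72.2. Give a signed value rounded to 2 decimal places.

-0.34

dQ_d/dP = −0.0047·Q_d = -158.606. At P = 72.2, Q_d = 33745.9.
Ed = (dQ_d/dP)·(P/Q_d) = (-158.606) × (72.2/33745.9) = -0.3393…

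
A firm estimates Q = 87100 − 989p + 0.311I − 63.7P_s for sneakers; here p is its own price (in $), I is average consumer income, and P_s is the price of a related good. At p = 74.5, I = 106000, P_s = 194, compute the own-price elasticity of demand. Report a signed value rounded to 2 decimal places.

-2.17

At the given values, Q = 87100 − 989(74.5) + 0.311(106000) − 63.7(194) = 34027.7.
∂Q/∂p = −989.
E = (-989) × (74.5/34027.7) = -2.1653…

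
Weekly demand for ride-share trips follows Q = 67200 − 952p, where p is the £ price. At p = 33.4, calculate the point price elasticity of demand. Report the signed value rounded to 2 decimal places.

dQ/dp = −952. At p = 33.4, Q = 67200 − 952(33.4) = 35403.2.
Ed = (dQ/dp)·(p/Q) = −952 × (33.4/35403.2) = -0.8981…

-0.90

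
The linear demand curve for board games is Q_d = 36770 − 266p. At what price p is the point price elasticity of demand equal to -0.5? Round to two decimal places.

Ed = −266p/(36770 − 266p). Set this equal to -0.5:
266p = 0.5·(36770 − 266p) ⇒ 266p(1 + 0.5) = 0.5·36770
p = 0.5·36770 / (266·1.5) = 46.0776…

46.08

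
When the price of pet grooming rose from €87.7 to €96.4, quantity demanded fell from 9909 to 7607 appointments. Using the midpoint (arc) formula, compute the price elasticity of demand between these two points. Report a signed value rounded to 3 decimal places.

%ΔQ = (7607 − 9909) / [(9909 + 7607)/2] = -2302/8758 = -0.262845…
%ΔP = (96.4 − 87.7) / [(87.7 + 96.4)/2] = 8.7/92.05 = 0.094513…
Arc Ed = %ΔQ / %ΔP = (-2302/8758) / (8.7/92.05) = -2.78102…

-2.781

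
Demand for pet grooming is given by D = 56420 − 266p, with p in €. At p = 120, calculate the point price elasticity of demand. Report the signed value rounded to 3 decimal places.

-1.303

dD/dp = −266. At p = 120, D = 56420 − 266(120) = 24500.
Ed = (dD/dp)·(p/D) = −266 × (120/24500) = -1.30285…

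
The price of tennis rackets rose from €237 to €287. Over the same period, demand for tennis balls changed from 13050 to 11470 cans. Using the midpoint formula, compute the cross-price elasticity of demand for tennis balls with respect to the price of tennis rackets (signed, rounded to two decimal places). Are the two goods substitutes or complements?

%ΔQ_{tennis balls} = (11470 − 13050)/avg = -1580/12260 = -0.128874…
%ΔP_{tennis rackets} = (287 − 237)/avg = 50/262 = 0.190839…
E_cross = (-1580/12260) / (50/262) = -0.6753…
E_cross < 0 ⇒ the goods are complements.

-0.68; complements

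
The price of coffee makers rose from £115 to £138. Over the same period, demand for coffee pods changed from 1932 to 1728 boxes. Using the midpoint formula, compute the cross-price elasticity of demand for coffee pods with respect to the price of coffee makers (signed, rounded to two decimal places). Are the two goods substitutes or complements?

%ΔQ_{coffee pods} = (1728 − 1932)/avg = -204/1830 = -0.111475…
%ΔP_{coffee makers} = (138 − 115)/avg = 23/126.5 = 0.181818…
E_cross = (-204/1830) / (23/126.5) = -0.6131…
E_cross < 0 ⇒ the goods are complements.

-0.61; complements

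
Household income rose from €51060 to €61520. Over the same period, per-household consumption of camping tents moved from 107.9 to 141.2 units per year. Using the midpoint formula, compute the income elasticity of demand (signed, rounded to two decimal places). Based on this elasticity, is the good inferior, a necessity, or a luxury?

1.44; luxury

%ΔQ = (141.2 − 107.9)/[( 107.9 + 141.2)/2] = 33.3/124.55 = 0.267362…
%ΔIncome = (61520 − 51060)/[( 51060 + 61520)/2] = 10460/56290 = 0.185823…
E_income = (33.3/124.55) / (10460/56290) = 1.4387…
E_income > 1 ⇒ normal good, luxury.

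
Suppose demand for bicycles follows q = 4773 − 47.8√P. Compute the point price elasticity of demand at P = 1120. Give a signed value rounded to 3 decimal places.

dq/dP = −47.8/(2√P) = -0.714149. At P = 1120, q = 3173.31.
Ed = (dq/dP)·(P/q) = (-0.714149) × (1120/3173.31) = -0.25205…

-0.252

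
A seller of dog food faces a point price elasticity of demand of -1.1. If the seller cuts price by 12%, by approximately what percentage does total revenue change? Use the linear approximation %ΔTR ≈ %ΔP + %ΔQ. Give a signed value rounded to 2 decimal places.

%ΔQ ≈ Ed × %ΔP = (-1.1) × (-12%) = +13.2000%
%ΔTR ≈ %ΔP + %ΔQ = (-12%) + (+13.2000%) = +1.2000%

+1.20%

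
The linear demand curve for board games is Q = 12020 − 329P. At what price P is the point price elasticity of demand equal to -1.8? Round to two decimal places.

23.49

Ed = −329P/(12020 − 329P). Set this equal to -1.8:
329P = 1.8·(12020 − 329P) ⇒ 329P(1 + 1.8) = 1.8·12020
P = 1.8·12020 / (329·2.8) = 23.4867…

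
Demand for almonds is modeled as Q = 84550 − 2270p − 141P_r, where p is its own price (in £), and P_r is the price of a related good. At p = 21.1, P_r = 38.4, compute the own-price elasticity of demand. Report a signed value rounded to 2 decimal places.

At the given values, Q = 84550 − 2270(21.1) − 141(38.4) = 31238.6.
∂Q/∂p = −2270.
E = (-2270) × (21.1/31238.6) = -1.5332…

-1.53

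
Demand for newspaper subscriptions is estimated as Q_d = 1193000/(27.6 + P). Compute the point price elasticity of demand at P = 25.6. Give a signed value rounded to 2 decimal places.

-0.48

dQ_d/dP = −1193000/(27.6 + P)² = -421.519. At P = 25.6, Q_d = 22424.8.
Ed = (dQ_d/dP)·(P/Q_d) = (-421.519) × (25.6/22424.8) = -0.4812…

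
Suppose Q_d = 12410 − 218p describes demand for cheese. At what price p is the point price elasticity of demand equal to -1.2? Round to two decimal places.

Ed = −218p/(12410 − 218p). Set this equal to -1.2:
218p = 1.2·(12410 − 218p) ⇒ 218p(1 + 1.2) = 1.2·12410
p = 1.2·12410 / (218·2.2) = 31.0508…

31.05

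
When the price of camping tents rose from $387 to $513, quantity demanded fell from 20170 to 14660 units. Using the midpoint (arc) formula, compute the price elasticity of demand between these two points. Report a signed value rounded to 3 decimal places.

-1.130

%ΔQ = (14660 − 20170) / [(20170 + 14660)/2] = -5510/17415 = -0.316393…
%ΔP = (513 − 387) / [(387 + 513)/2] = 126/450 = 0.28
Arc Ed = %ΔQ / %ΔP = (-5510/17415) / (126/450) = -1.12997…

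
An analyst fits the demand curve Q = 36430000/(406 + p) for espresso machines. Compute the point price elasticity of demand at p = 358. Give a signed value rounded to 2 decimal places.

dQ/dp = −36430000/(406 + p)² = -62.4126. At p = 358, Q = 47683.2.
Ed = (dQ/dp)·(p/Q) = (-62.4126) × (358/47683.2) = -0.4685…

-0.47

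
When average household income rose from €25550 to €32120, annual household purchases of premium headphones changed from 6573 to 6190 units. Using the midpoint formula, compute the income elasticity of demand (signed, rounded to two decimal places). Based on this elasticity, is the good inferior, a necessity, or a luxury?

%ΔQ = (6190 − 6573)/[( 6573 + 6190)/2] = -383/6381.5 = -0.060017…
%ΔIncome = (32120 − 25550)/[( 25550 + 32120)/2] = 6570/28835 = 0.227848…
E_income = (-383/6381.5) / (6570/28835) = -0.2634…
E_income < 0 ⇒ inferior good.

-0.26; inferior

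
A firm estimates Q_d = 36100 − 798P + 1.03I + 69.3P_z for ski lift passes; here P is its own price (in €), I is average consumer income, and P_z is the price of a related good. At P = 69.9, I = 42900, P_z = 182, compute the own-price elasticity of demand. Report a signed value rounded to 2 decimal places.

At the given values, Q_d = 36100 − 798(69.9) + 1.03(42900) + 69.3(182) = 37119.4.
∂Q_d/∂P = −798.
E = (-798) × (69.9/37119.4) = -1.5027…

-1.50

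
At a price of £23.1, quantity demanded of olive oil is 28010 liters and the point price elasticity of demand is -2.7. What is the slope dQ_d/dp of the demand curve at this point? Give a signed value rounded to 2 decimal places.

Ed = (dQ_d/dp)·(p/Q_d) ⇒ dQ_d/dp = Ed·Q_d/p = (-2.7)·28010/23.1 = -3273.8961…

-3273.90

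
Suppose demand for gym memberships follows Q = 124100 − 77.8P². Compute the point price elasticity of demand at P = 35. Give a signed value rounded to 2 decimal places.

dQ/dP = −2·77.8·P = -5446. At P = 35, Q = 28795.
Ed = (dQ/dP)·(P/Q) = (-5446) × (35/28795) = -6.6195…

-6.62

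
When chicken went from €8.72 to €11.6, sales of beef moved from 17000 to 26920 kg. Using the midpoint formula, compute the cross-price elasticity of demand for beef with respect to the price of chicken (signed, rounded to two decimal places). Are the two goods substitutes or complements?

%ΔQ_{beef} = (26920 − 17000)/avg = 9920/21960 = 0.451730…
%ΔP_{chicken} = (11.6 − 8.72)/avg = 2.88/10.16 = 0.283464…
E_cross = (9920/21960) / (2.88/10.16) = 1.5936…
E_cross > 0 ⇒ the goods are substitutes.

1.59; substitutes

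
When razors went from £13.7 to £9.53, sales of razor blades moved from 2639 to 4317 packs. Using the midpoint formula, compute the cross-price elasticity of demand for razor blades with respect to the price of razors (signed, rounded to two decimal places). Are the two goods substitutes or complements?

-1.34; complements

%ΔQ_{razor blades} = (4317 − 2639)/avg = 1678/3478 = 0.482461…
%ΔP_{razors} = (9.53 − 13.7)/avg = -4.17/11.615 = -0.359018…
E_cross = (1678/3478) / (-4.17/11.615) = -1.3438…
E_cross < 0 ⇒ the goods are complements.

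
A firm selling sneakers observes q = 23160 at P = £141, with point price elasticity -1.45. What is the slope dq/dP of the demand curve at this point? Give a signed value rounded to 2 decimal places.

Ed = (dq/dP)·(P/q) ⇒ dq/dP = Ed·q/P = (-1.45)·23160/141 = -238.1702…

-238.17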